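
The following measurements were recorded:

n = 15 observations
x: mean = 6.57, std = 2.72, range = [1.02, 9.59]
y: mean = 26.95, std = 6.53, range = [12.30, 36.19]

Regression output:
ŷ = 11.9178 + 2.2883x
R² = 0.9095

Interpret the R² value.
The model explains 90.95% of the variance in y (R² = 0.9095), leaving 9.05% unexplained; the fit is strong.

R² (coefficient of determination) measures the proportion of variance in y explained by the regression model.

Here R² = 0.9095:
- Explained: 90.95% of the variation in y
- Unexplained (residual): 100% − 90.95% = 9.05%
- Rule of thumb (below 0.3 weak; 0.3 to below 0.7 moderate; 0.7 and above strong) → strong

Equivalently, for simple linear regression R² = r², so |r| = √0.9095 ≈ 0.9537.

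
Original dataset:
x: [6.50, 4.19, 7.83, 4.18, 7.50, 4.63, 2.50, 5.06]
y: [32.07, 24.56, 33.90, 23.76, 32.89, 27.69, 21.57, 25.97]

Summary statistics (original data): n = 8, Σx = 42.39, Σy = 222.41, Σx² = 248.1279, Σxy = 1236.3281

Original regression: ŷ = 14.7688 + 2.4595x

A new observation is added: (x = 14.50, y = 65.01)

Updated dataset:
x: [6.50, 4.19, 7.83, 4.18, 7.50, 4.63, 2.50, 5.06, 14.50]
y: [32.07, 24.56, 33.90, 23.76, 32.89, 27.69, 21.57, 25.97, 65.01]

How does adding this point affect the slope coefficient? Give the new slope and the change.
The slope changes from 2.4595 to 3.6667 (change of +1.2072, or +49.1%).

x = 14.50 lies well outside the original x-range [2.50, 7.83] (x̄ ≈ 5.30), so this observation has high leverage and can move the slope substantially.

Step 1: Update the sums with the new point (n goes from 8 to 9)
Σx  = 42.39 + 14.50 = 56.89
Σy  = 222.41 + 65.01 = 287.42
Σx² = 248.1279 + 14.50² = 248.1279 + 210.2500 = 458.3779
Σxy = 1236.3281 + 14.50×65.01 = 1236.3281 + 942.6450 = 2178.9731

Step 2: Recompute the slope with b₁ = (nΣxy − ΣxΣy) / (nΣx² − (Σx)²)
Numerator   = 9×2178.9731 − 56.89×287.42 = 19610.7579 − 16351.3238 = 3259.4341
Denominator = 9×458.3779 − 56.89² = 4125.4011 − 3236.4721 = 888.9290
b₁(new) = 3259.4341 / 888.9290 = 3.6667

(Same formula on the original sums: (8×1236.3281 − 42.39×222.41) / (8×248.1279 − 42.39²) = 462.6649 / 188.1111 = 2.4595, matching the given fit.)

Step 3: Change in slope
Δβ₁ = 3.6667 − 2.4595 = +1.2072
Relative change = +1.2072 / 2.4595 × 100% = +49.1%
→ the slope increases when the point is added.

A high-leverage point only changes the slope if it is off the original line; here y = 65.01 is above the original trend, so the slope increases.
In practice: refit with and without it and report both if conclusions differ.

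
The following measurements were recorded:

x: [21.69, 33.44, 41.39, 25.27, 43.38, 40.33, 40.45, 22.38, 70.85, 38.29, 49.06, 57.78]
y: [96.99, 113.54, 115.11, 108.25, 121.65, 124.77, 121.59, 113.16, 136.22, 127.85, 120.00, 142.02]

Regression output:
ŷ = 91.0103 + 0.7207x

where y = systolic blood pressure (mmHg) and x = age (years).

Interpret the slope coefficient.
On average, blood pressure is about 0.7207 mmHg higher for every extra year of age.

β₁ = 0.7207 is the change in predicted blood pressure (mmHg) per additional year of age.

Interpretation:
- Age up by 1 year → predicted blood pressure increases by 0.7207 mmHg
- This is a linear approximation: the same per-unit change is assumed across the whole observed x range
- The slope describes association in these data, not necessarily a causal effect

The intercept β₀ = 91.0103 is the predicted blood pressure when age = 0; since the smallest observed x is 21.69, this is an extrapolation and mainly anchors the line.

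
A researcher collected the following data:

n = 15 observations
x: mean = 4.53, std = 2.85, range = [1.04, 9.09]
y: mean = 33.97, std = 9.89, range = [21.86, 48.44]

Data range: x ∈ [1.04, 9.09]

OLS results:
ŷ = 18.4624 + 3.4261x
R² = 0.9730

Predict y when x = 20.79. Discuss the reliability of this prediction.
The equation gives ŷ = 89.6910; however x = 20.79 is 11.70 units above the observed range, so this extrapolated value should not be trusted.

Prediction calculation:
ŷ = 18.4624 + 3.4261 × 20.79
ŷ = 89.6910

Reliability:
- Data range: x ∈ [1.04, 9.09]
- Prediction point: x = 20.79 is 11.70 units above the observed range → this is EXTRAPOLATION, not interpolation

Why that matters here:
- There are no observations near this x to validate the fitted line there
- R² describes fit only over the sampled x values; it says nothing about behaviour beyond them
- The linear relationship may not hold outside the observed range

Report the number if required, but flag clearly that it is an extrapolation.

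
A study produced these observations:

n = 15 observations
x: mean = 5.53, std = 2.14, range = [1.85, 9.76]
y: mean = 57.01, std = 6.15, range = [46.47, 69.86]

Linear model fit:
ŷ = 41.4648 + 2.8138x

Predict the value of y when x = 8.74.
ŷ = 66.0574

x = 8.74 lies inside the observed range [1.85, 9.76], so the fitted equation applies directly:

ŷ = 41.4648 + 2.8138 × 8.74
ŷ = 41.4648 + 24.5926
ŷ = 66.0574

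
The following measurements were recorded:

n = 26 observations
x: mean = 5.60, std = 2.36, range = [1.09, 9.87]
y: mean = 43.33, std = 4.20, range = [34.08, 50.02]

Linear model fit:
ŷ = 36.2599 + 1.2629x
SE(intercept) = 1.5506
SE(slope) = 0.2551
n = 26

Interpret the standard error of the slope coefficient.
SE(β̂₁) = 0.2551 is the estimated standard deviation of the slope estimate across repeated samples; relative to β̂₁ = 1.2629 that is 20.2%, a moderately precise estimate.

What SE measures:
- The standard error quantifies the sampling variability of the coefficient estimate
- It is the estimated standard deviation of β̂₁ across hypothetical repeated samples of the same size
- Smaller SE → more precise estimate

Relative precision:
- SE / |β̂₁| = 0.2551 / 1.2629 = 20.2%
- Rule of thumb (under 20%: precise; 20% to under 50%: moderately precise; 50% or more: imprecise) → moderately precise

Rough 95% range (±2 SE): 1.2629 ± 0.5102 → (0.7527, 1.7731).

What drives SE(β̂₁): wider spread of x values → smaller SE.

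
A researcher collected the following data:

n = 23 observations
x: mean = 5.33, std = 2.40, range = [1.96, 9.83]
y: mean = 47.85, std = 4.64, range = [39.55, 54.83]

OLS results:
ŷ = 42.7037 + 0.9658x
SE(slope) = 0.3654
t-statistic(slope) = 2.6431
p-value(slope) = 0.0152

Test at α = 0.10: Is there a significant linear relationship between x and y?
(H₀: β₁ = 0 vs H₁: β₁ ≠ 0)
Reject H₀: p-value = 0.0152 < α = 0.10. The linear relationship is significant at the 10% level.

Hypothesis test for the slope coefficient:

H₀: β₁ = 0 (no linear relationship)
H₁: β₁ ≠ 0 (linear relationship exists)

Test statistic: t = β̂₁ / SE(β̂₁) = 0.9658 / 0.3654 = 2.6431

p = 0.0152: how often a slope estimate this far from 0 (in SE units) would arise by chance if β₁ were truly 0.

Decision rule: reject H₀ if p-value < α.
p-value = 0.0152 < α = 0.10 → reject H₀.

Conclusion: the linear association between x and y is significant at the 10% level.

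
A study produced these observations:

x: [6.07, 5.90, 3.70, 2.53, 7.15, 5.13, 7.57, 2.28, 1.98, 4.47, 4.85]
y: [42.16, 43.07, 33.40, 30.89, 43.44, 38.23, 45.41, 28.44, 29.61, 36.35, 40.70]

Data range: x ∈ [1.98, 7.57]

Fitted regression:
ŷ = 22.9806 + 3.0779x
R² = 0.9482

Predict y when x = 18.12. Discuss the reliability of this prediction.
ŷ = 78.7521 (extrapolation — x = 18.12 lies outside [1.98, 7.57], so reliability is low).

Prediction calculation:
ŷ = 22.9806 + 3.0779 × 18.12
ŷ = 78.7521

Reliability:
- Data range: x ∈ [1.98, 7.57]
- Prediction point: x = 18.12 is 10.55 units above the observed range → this is EXTRAPOLATION, not interpolation

Why that matters here:
- There are no observations near this x to validate the fitted line there
- The standard error of prediction grows with (x − x̄)², and x = 18.12 is far from x̄ = 4.69
- Real relationships often flatten, saturate, or turn nonlinear at extremes

A defensible statement: 'if the linear trend continued to x = 18.12, y would be about 78.7521' — the premise is untested.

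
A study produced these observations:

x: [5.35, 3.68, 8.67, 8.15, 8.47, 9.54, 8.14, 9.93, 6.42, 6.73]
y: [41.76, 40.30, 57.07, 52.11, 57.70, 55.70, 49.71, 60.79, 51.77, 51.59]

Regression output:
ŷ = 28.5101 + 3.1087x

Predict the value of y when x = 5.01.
ŷ = 44.0847

x = 5.01 lies inside the observed range [3.68, 9.93], so the fitted equation applies directly:

ŷ = 28.5101 + 3.1087 × 5.01
ŷ = 28.5101 + 15.5746
ŷ = 44.0847

This is a point prediction; actual observations scatter around it by roughly the residual standard deviation.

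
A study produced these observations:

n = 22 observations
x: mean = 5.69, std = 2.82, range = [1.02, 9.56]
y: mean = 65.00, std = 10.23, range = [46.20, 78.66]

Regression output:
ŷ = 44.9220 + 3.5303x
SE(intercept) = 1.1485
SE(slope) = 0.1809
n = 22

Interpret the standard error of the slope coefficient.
SE(β̂₁) = 0.1809 is the estimated standard deviation of the slope estimate across repeated samples; relative to β̂₁ = 3.5303 that is 5.1%, a precise estimate.

SE(β̂₁) = s / √Sxx, where s is the residual standard deviation and Sxx = Σ(x − x̄)². It is the yardstick for how far β̂₁ = 3.5303 could plausibly be from the true slope.

Relative precision:
- SE / |β̂₁| = 0.1809 / 3.5303 = 5.1%
- Rule of thumb (under 20%: precise; 20% to under 50%: moderately precise; 50% or more: imprecise) → precise

Link to the t-test: t = β̂₁ / SE(β̂₁) = 3.5303 / 0.1809 = 19.5152, the statistic for H₀: β₁ = 0.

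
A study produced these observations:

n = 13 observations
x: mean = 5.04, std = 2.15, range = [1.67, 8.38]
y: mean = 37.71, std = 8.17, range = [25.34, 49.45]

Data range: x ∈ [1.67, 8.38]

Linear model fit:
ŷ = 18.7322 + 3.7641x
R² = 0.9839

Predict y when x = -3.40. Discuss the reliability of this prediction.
ŷ = 5.9343 (extrapolation — x = -3.40 lies outside [1.67, 8.38], so reliability is low).

Prediction calculation:
ŷ = 18.7322 + 3.7641 × (-3.40)
ŷ = 5.9343

Reliability:
- Data range: x ∈ [1.67, 8.38]
- Prediction point: x = -3.40 is 5.07 units below the observed range → this is EXTRAPOLATION, not interpolation

Why that matters here:
- The standard error of prediction grows with (x − x̄)², and x = -3.40 is far from x̄ = 5.04
- R² describes fit only over the sampled x values; it says nothing about behaviour beyond them
- There are no observations near this x to validate the fitted line there

A defensible statement: 'if the linear trend continued to x = -3.40, y would be about 5.9343' — the premise is untested.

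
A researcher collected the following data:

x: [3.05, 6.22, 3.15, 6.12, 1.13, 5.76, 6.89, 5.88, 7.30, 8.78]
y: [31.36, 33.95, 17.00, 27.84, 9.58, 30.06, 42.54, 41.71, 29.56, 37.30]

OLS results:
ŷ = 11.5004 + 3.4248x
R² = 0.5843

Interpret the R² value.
The model explains 58.43% of the variance in y (R² = 0.5843), leaving 41.57% unexplained; the fit is moderate.

R² (coefficient of determination) measures the proportion of variance in y explained by the regression model.

Here R² = 0.5843:
- Explained: 58.43% of the variation in y
- Unexplained (residual): 100% − 58.43% = 41.57%
- Rule of thumb (below 0.3 weak; 0.3 to below 0.7 moderate; 0.7 and above strong) → moderate

Note: R² says nothing about causation, and a high R² does not by itself mean the linear form is appropriate — check the residuals.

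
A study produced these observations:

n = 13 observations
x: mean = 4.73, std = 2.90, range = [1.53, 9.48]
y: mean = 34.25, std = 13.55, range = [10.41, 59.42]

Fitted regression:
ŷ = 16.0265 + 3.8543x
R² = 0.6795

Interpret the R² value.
About 67.95% of the variability in y is accounted for by the regression on x (R² = 0.6795) — a moderate linear fit.

The coefficient of determination R² is the fraction of the total variation in y that the fitted line accounts for.

Here R² = 0.6795:
- Explained: 67.95% of the variation in y
- Unexplained (residual): 100% − 67.95% = 32.05%
- Rule of thumb (below 0.3 weak; 0.3 to below 0.7 moderate; 0.7 and above strong) → moderate

Equivalently, for simple linear regression R² = r², so |r| = √0.6795 ≈ 0.8243.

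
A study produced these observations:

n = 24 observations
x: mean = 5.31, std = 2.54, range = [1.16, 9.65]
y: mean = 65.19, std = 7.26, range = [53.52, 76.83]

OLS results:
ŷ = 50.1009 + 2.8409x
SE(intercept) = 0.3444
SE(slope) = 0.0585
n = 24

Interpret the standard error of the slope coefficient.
The slope 2.8409 is pinned down to within about ±0.0585 (one SE) by these data — relative uncertainty 2.1%, i.e. precise.

SE(β̂₁) = 0.0585 says: if we drew many samples of n = 24 from the same population and refit each time, the fitted slopes would scatter with a standard deviation of roughly 0.0585 around the true β₁.

Relative precision:
- SE / |β̂₁| = 0.0585 / 2.8409 = 2.1%
- Rule of thumb (under 20%: precise; 20% to under 50%: moderately precise; 50% or more: imprecise) → precise

Link to interval estimation: a confidence interval for β₁ is β̂₁ ± t* × 0.0585, so SE sets the half-width per unit of t*.

What drives SE(β̂₁): wider spread of x values → smaller SE; larger n (here n = 24) → smaller SE.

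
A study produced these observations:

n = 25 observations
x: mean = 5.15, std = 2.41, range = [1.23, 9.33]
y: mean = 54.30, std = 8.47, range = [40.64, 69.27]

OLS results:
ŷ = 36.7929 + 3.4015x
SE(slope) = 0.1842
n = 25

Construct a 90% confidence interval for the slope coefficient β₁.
The 90% CI for β₁ is (3.0858, 3.7172)

Confidence interval for the slope:

The 90% CI for β₁ is: β̂₁ ± t*(α/2, n-2) × SE(β̂₁)

Step 1: Find critical t-value
- Confidence level = 0.9
- Degrees of freedom = n - 2 = 25 - 2 = 23
- t*(α/2, 23) = 1.7139

Step 2: Calculate margin of error
Margin = 1.7139 × 0.1842 = 0.3157

Step 3: Construct interval
CI = 3.4015 ± 0.3157
CI = (3.0858, 3.7172)

Interpretation: each one-unit increase in x is associated with a change in mean y of between 3.0858 and 3.7172, with 90% confidence.
Both endpoints are positive, so the data support a genuinely positive slope at this confidence level.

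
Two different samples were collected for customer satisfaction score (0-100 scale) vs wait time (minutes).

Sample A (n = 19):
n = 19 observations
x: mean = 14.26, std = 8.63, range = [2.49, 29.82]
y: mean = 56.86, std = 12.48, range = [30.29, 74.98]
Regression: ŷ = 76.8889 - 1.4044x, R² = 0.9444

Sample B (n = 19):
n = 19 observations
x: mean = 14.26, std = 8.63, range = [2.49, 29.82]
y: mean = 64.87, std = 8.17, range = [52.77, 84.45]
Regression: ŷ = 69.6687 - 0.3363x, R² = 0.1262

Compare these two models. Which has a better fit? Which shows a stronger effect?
Model A has the better fit (R² = 0.9444 vs 0.1262). Model A shows the stronger effect (|β₁| = 1.4044 vs 0.3363).

Model Comparison:

Which explains more variance? (R²)
- Model A: R² = 0.9444 → 94.44% of variance in satisfaction score explained
- Model B: R² = 0.1262 → 12.62% of variance in satisfaction score explained
- 0.9444 > 0.1262 → Model A has the better fit

Effect size (slope magnitude):
- Model A: β₁ = -1.4044 → predicted satisfaction score falls 1.4044 points per additional minute of wait time
- Model B: β₁ = -0.3363 → predicted satisfaction score falls 0.3363 points per additional minute of wait time
- |-1.4044| > |-0.3363| → Model A shows the stronger marginal effect

Note: A steeper slope doesn't make a better model if the scatter around the line is large.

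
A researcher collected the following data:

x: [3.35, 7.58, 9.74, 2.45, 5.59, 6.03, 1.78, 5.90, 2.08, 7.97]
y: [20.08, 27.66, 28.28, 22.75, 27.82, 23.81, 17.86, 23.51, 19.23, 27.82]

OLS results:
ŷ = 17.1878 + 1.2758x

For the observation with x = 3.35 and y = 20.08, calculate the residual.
Residual = -1.3817

The residual is the difference between the actual value and the predicted value:

Residual = y - ŷ

Step 1: Calculate predicted value
ŷ = 17.1878 + 1.2758 × 3.35
ŷ = 21.4617

Step 2: Calculate residual
Residual = 20.08 - 21.4617
Residual = -1.3817

Interpretation: the model overestimates the actual value by 1.3817 at this point (negative residual → observation lies below the fitted line).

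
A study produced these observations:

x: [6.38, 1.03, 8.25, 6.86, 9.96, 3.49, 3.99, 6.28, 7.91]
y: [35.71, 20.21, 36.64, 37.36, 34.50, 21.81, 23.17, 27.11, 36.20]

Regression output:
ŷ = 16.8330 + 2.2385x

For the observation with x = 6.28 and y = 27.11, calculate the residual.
Residual = -3.7808

The residual is the difference between the actual value and the predicted value:

Residual = y - ŷ

Step 1: Calculate predicted value
ŷ = 16.8330 + 2.2385 × 6.28
ŷ = 30.8908

Step 2: Calculate residual
Residual = 27.11 - 30.8908
Residual = -3.7808

Interpretation: the model overestimates the actual value by 3.7808 at this point (negative residual → observation lies below the fitted line).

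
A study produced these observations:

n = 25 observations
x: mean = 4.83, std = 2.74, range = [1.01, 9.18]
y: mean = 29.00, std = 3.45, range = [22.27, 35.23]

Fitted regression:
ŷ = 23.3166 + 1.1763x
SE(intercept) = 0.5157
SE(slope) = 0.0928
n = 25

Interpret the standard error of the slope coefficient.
The slope 1.1763 is pinned down to within about ±0.0928 (one SE) by these data — relative uncertainty 7.9%, i.e. precise.

What SE measures:
- The standard error quantifies the sampling variability of the coefficient estimate
- It is the estimated standard deviation of β̂₁ across hypothetical repeated samples of the same size
- Smaller SE → more precise estimate

Relative precision:
- SE / |β̂₁| = 0.0928 / 1.1763 = 7.9%
- Rule of thumb (under 20%: precise; 20% to under 50%: moderately precise; 50% or more: imprecise) → precise

Link to interval estimation: a confidence interval for β₁ is β̂₁ ± t* × 0.0928, so SE sets the half-width per unit of t*.

What drives SE(β̂₁): more residual scatter → larger SE.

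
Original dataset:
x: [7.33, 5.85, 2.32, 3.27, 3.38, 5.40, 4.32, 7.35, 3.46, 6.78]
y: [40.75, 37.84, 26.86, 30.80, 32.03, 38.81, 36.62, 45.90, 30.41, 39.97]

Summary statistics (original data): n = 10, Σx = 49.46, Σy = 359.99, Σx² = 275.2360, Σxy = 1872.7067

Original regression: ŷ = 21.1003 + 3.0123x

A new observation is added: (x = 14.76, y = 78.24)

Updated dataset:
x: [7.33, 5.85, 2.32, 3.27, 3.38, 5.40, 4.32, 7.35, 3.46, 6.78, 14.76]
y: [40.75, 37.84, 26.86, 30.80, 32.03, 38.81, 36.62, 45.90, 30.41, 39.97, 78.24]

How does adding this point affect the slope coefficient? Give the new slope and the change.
New slope β₁ = 3.9695 versus 3.0123 before: a change of +0.9572 (+31.8%).

x = 14.76 lies well outside the original x-range [2.32, 7.35] (x̄ ≈ 4.95), so this observation has high leverage and can move the slope substantially.

Step 1: Update the sums with the new point (n goes from 10 to 11)
Σx  = 49.46 + 14.76 = 64.22
Σy  = 359.99 + 78.24 = 438.23
Σx² = 275.2360 + 14.76² = 275.2360 + 217.8576 = 493.0936
Σxy = 1872.7067 + 14.76×78.24 = 1872.7067 + 1154.8224 = 3027.5291

Step 2: Recompute the slope with b₁ = (nΣxy − ΣxΣy) / (nΣx² − (Σx)²)
Numerator   = 11×3027.5291 − 64.22×438.23 = 33302.8201 − 28143.1306 = 5159.6895
Denominator = 11×493.0936 − 64.22² = 5424.0296 − 4124.2084 = 1299.8212
b₁(new) = 5159.6895 / 1299.8212 = 3.9695

(Same formula on the original sums: (10×1872.7067 − 49.46×359.99) / (10×275.2360 − 49.46²) = 921.9616 / 306.0684 = 3.0123, matching the given fit.)

Step 3: Change in slope
Δβ₁ = 3.9695 − 3.0123 = +0.9572
Relative change = +0.9572 / 3.0123 × 100% = +31.8%
→ the slope increases when the point is added.

Because the point sits above the extension of the original line at a high-leverage x, it tilts the fit up.
In practice: check such a point for data-entry or measurement error; refit with and without it and report both if conclusions differ.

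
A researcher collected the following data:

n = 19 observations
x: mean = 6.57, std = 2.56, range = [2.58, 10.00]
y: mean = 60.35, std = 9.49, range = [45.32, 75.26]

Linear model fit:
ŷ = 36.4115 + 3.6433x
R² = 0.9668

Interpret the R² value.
The model explains 96.68% of the variance in y (R² = 0.9668), leaving 3.32% unexplained; the fit is strong.

The coefficient of determination R² is the fraction of the total variation in y that the fitted line accounts for.

Here R² = 0.9668:
- Explained: 96.68% of the variation in y
- Unexplained (residual): 100% − 96.68% = 3.32%
- Rule of thumb (below 0.3 weak; 0.3 to below 0.7 moderate; 0.7 and above strong) → strong

Equivalently, for simple linear regression R² = r², so |r| = √0.9668 ≈ 0.9833.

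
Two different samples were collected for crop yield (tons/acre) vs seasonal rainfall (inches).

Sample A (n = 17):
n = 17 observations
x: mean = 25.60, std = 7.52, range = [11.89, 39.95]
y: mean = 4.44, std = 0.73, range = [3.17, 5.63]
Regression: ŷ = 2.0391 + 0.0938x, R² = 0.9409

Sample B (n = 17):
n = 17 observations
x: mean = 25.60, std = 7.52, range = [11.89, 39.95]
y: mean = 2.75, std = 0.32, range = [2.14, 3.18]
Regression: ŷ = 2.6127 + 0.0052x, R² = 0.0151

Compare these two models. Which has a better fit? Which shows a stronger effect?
Model A has the better fit (R² = 0.9409 vs 0.0151). Model A shows the stronger effect (|β₁| = 0.0938 vs 0.0052).

Model Comparison:

Fit — compare R²:
- Model A: R² = 0.9409 → 94.09% of variance in crop yield explained
- Model B: R² = 0.0151 → 1.51% of variance in crop yield explained
- 0.9409 > 0.0151 → Model A has the better fit

Effect size (slope magnitude):
- Model A: β₁ = 0.0938 → predicted crop yield rises 0.0938 tons/acre per additional inch of rainfall
- Model B: β₁ = 0.0052 → predicted crop yield rises 0.0052 tons/acre per additional inch of rainfall
- |0.0938| > |0.0052| → Model A shows the stronger marginal effect

Note: R² measures how tightly points cluster around the line; β₁ measures how steep the line is — they answer different questions.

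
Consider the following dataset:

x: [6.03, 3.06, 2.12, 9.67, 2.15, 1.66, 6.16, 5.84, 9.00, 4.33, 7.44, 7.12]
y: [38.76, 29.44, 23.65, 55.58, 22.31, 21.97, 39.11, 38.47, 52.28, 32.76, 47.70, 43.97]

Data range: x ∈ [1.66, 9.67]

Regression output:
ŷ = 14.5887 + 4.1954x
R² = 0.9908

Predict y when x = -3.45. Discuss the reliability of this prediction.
ŷ = 0.1146 (extrapolation — x = -3.45 lies outside [1.66, 9.67], so reliability is low).

Prediction calculation:
ŷ = 14.5887 + 4.1954 × (-3.45)
ŷ = 0.1146

Reliability:
- Data range: x ∈ [1.66, 9.67]
- Prediction point: x = -3.45 is 5.11 units below the observed range → this is EXTRAPOLATION, not interpolation

Why that matters here:
- R² describes fit only over the sampled x values; it says nothing about behaviour beyond them
- The linear relationship may not hold outside the observed range

Report the number if required, but flag clearly that it is an extrapolation.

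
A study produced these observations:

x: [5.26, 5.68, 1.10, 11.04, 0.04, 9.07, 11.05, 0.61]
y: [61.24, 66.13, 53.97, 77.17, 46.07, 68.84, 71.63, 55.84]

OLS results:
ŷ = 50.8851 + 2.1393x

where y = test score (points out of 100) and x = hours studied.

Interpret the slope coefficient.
An increase of one hour in study time is associated with a 2.1393 points increase in predicted test score.

The slope coefficient β₁ = 2.1393 represents the marginal effect of study time on test score.

Interpretation:
- Study time up by 1 hour → predicted test score increases by 2.1393 points
- This is a linear approximation: the same per-unit change is assumed across the whole observed x range
- The slope describes association in these data, not necessarily a causal effect

(β₀ = 50.8851 is the fitted value at x = 0 and is not part of the slope interpretation.)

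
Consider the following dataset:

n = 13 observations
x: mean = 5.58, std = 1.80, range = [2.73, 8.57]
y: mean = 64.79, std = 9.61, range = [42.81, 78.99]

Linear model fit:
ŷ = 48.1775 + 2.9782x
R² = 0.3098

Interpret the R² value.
The model explains 30.98% of the variance in y (R² = 0.3098), leaving 69.02% unexplained; the fit is moderate.

R² = 1 − SS_res/SS_tot compares the residual scatter to the total scatter of y about its mean.

Here R² = 0.3098:
- Explained: 30.98% of the variation in y
- Unexplained (residual): 100% − 30.98% = 69.02%
- Rule of thumb (below 0.3 weak; 0.3 to below 0.7 moderate; 0.7 and above strong) → moderate

Note: R² says nothing about causation, and a high R² does not by itself mean the linear form is appropriate — check the residuals.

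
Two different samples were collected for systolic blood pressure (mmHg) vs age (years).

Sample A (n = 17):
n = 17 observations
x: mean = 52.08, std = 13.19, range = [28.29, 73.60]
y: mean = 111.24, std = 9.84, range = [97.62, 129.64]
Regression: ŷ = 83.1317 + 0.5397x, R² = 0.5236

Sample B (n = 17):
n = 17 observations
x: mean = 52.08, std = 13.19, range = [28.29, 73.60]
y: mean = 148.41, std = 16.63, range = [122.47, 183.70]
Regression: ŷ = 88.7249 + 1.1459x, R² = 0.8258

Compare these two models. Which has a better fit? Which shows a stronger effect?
Model B has the better fit (R² = 0.8258 vs 0.5236). Model B shows the stronger effect (|β₁| = 1.1459 vs 0.5397).

Model Comparison:

Which explains more variance? (R²)
- Model A: R² = 0.5236 → 52.36% of variance in blood pressure explained
- Model B: R² = 0.8258 → 82.58% of variance in blood pressure explained
- 0.8258 > 0.5236 → Model B has the better fit

Effect size (slope magnitude):
- Model A: β₁ = 0.5397 → predicted blood pressure rises 0.5397 mmHg per additional year of age
- Model B: β₁ = 1.1459 → predicted blood pressure rises 1.1459 mmHg per additional year of age
- |0.5397| < |1.1459| → Model B shows the stronger marginal effect

Notes:
- The two samples could reflect different populations, time periods, or measurement quality.
- R² measures how tightly points cluster around the line; β₁ measures how steep the line is — they answer different questions.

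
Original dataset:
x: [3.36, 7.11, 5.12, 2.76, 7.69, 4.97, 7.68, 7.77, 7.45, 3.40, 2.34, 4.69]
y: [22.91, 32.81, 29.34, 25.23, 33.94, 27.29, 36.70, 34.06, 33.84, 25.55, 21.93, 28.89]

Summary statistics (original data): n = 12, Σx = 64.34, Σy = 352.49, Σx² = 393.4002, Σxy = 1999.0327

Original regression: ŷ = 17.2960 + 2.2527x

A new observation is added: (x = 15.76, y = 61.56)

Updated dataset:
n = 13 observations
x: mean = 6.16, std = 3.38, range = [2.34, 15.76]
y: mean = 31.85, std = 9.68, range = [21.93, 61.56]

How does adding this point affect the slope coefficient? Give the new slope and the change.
The slope changes from 2.2527 to 2.8200 (change of +0.5673, or +25.2%).

The new point has HIGH LEVERAGE: x = 15.76 is far from the original mean x̄ = 64.34/12 ≈ 5.36 (original range [2.34, 7.77]).

Step 1: Update the sums with the new point (n goes from 12 to 13)
Σx  = 64.34 + 15.76 = 80.10
Σy  = 352.49 + 61.56 = 414.05
Σx² = 393.4002 + 15.76² = 393.4002 + 248.3776 = 641.7778
Σxy = 1999.0327 + 15.76×61.56 = 1999.0327 + 970.1856 = 2969.2183

Step 2: Recompute the slope with b₁ = (nΣxy − ΣxΣy) / (nΣx² − (Σx)²)
Numerator   = 13×2969.2183 − 80.10×414.05 = 38599.8379 − 33165.4050 = 5434.4329
Denominator = 13×641.7778 − 80.10² = 8343.1114 − 6416.0100 = 1927.1014
b₁(new) = 5434.4329 / 1927.1014 = 2.8200

(Same formula on the original sums: (12×1999.0327 − 64.34×352.49) / (12×393.4002 − 64.34²) = 1309.1858 / 581.1668 = 2.2527, matching the given fit.)

Step 3: Change in slope
Δβ₁ = 2.8200 − 2.2527 = +0.5673
Relative change = +0.5673 / 2.2527 × 100% = +25.2%
→ the slope increases when the point is added.

Because the point sits above the extension of the original line at a high-leverage x, it tilts the fit up.
In practice: refit with and without it and report both if conclusions differ.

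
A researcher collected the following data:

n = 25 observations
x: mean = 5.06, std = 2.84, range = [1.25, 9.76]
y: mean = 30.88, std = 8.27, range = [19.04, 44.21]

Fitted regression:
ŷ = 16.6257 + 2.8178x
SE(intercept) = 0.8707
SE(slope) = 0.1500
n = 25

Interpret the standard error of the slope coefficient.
SE(β̂₁) = 0.1500 is the estimated standard deviation of the slope estimate across repeated samples; relative to β̂₁ = 2.8178 that is 5.3%, a precise estimate.

SE(β̂₁) = 0.1500 says: if we drew many samples of n = 25 from the same population and refit each time, the fitted slopes would scatter with a standard deviation of roughly 0.1500 around the true β₁.

Relative precision:
- SE / |β̂₁| = 0.1500 / 2.8178 = 5.3%
- Rule of thumb (under 20%: precise; 20% to under 50%: moderately precise; 50% or more: imprecise) → precise

Rough 95% range (±2 SE): 2.8178 ± 0.3000 → (2.5178, 3.1178).

What drives SE(β̂₁): more residual scatter → larger SE.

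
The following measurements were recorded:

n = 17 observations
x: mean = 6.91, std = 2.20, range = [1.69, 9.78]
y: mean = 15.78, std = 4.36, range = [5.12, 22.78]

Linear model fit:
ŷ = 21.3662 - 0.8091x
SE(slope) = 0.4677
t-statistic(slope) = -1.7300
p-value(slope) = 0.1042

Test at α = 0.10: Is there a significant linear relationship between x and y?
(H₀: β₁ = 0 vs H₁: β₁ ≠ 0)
Since p-value = 0.1042 ≥ α = 0.10, fail to reject H₀ — the slope is not significantly different from 0.

Hypothesis test for the slope coefficient:

H₀: β₁ = 0 (no linear relationship)
H₁: β₁ ≠ 0 (linear relationship exists)

Test statistic: t = β̂₁ / SE(β̂₁) = -0.8091 / 0.4677 = -1.7300

p = 0.1042: how often a slope estimate this far from 0 (in SE units) would arise by chance if β₁ were truly 0.

Decision rule: reject H₀ if p-value < α.
p-value = 0.1042 ≥ α = 0.10 → fail to reject H₀.

Conclusion: the linear association between x and y is not significant at the 10% level.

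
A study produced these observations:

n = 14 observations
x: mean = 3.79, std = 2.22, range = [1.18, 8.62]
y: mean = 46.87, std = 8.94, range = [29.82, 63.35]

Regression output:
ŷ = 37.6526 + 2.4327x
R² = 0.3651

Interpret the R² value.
R² = 0.3651 means 36.51% of the variation in y is explained by the linear relationship with x. This indicates a moderate fit.

R² = 1 − SS_res/SS_tot compares the residual scatter to the total scatter of y about its mean.

Here R² = 0.3651:
- Explained: 36.51% of the variation in y
- Unexplained (residual): 100% − 36.51% = 63.49%
- Rule of thumb (below 0.3 weak; 0.3 to below 0.7 moderate; 0.7 and above strong) → moderate

Equivalently, for simple linear regression R² = r², so |r| = √0.3651 ≈ 0.6042.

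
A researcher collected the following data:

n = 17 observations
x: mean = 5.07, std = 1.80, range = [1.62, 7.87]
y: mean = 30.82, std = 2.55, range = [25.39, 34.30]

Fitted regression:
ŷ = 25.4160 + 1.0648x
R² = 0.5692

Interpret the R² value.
R² = 0.5692 means 56.92% of the variation in y is explained by the linear relationship with x. This indicates a moderate fit.

R² = 1 − SS_res/SS_tot compares the residual scatter to the total scatter of y about its mean.

Here R² = 0.5692:
- Explained: 56.92% of the variation in y
- Unexplained (residual): 100% − 56.92% = 43.08%
- Rule of thumb (below 0.3 weak; 0.3 to below 0.7 moderate; 0.7 and above strong) → moderate

Note: R² says nothing about causation, and a high R² does not by itself mean the linear form is appropriate — check the residuals.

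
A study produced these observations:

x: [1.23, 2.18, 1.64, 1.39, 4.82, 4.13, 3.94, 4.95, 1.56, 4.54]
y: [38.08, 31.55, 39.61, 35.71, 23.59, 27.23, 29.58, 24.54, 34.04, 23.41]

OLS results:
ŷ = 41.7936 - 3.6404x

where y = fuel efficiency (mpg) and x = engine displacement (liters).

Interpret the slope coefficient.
On average, fuel efficiency is about 3.6404 mpg lower for every extra liter of engine displacement.

β₁ = -3.6404 is the change in predicted fuel efficiency (mpg) per additional liter of engine displacement.

Interpretation:
- Engine displacement up by 1 liter → predicted fuel efficiency decreases by 3.6404 mpg
- The effect is assumed constant over the observed range of x (linearity)

(β₀ = 41.7936 is the fitted value at x = 0 and is not part of the slope interpretation.)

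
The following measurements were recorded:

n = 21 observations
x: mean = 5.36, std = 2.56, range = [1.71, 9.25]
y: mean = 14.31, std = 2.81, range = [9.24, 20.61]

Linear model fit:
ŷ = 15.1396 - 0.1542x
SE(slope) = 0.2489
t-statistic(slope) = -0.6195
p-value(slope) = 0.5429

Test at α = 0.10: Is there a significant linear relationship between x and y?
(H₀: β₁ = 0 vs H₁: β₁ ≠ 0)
Since p-value = 0.5429 ≥ α = 0.10, fail to reject H₀ — the slope is not significantly different from 0.

Hypothesis test for the slope coefficient:

H₀: β₁ = 0 (no linear relationship)
H₁: β₁ ≠ 0 (linear relationship exists)

Test statistic: t = β̂₁ / SE(β̂₁) = -0.1542 / 0.2489 = -0.6195

With df = 19, the two-sided p-value for |t| = 0.6195 is 0.5429.

Decision rule: reject H₀ if p-value < α.
p-value = 0.5429 ≥ α = 0.10 → fail to reject H₀.

At α = 0.10 the data do not provide convincing evidence of a nonzero slope.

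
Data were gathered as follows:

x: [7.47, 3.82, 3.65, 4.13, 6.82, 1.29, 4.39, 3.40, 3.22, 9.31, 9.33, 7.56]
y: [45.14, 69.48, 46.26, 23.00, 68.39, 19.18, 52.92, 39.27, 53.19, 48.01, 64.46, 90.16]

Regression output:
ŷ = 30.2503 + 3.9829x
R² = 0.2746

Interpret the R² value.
R² = 0.2746 means 27.46% of the variation in y is explained by the linear relationship with x. This indicates a weak fit.

R² = 1 − SS_res/SS_tot compares the residual scatter to the total scatter of y about its mean.

Here R² = 0.2746:
- Explained: 27.46% of the variation in y
- Unexplained (residual): 100% − 27.46% = 72.54%
- Rule of thumb (below 0.3 weak; 0.3 to below 0.7 moderate; 0.7 and above strong) → weak

Calculation: R² = 1 − (SS_res / SS_tot), where SS_res is the sum of squared residuals and SS_tot the total sum of squares.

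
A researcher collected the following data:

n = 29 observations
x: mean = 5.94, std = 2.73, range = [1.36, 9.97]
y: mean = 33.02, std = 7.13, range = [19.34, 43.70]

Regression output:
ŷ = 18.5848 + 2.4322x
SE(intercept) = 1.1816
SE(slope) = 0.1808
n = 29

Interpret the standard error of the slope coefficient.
SE(β̂₁) = 0.1808 is the estimated standard deviation of the slope estimate across repeated samples; relative to β̂₁ = 2.4322 that is 7.4%, a precise estimate.

SE(β̂₁) = 0.1808 says: if we drew many samples of n = 29 from the same population and refit each time, the fitted slopes would scatter with a standard deviation of roughly 0.1808 around the true β₁.

Relative precision:
- SE / |β̂₁| = 0.1808 / 2.4322 = 7.4%
- Rule of thumb (under 20%: precise; 20% to under 50%: moderately precise; 50% or more: imprecise) → precise

Link to the t-test: t = β̂₁ / SE(β̂₁) = 2.4322 / 0.1808 = 13.4524, the statistic for H₀: β₁ = 0.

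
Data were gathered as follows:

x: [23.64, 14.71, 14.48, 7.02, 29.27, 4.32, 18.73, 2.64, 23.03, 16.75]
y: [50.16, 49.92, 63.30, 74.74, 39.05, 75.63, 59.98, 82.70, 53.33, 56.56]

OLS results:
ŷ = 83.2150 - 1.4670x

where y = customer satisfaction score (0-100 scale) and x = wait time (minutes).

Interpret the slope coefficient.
For each additional minute of wait time, predicted satisfaction score decreases by approximately 1.4670 points.

The slope coefficient β₁ = -1.4670 represents the marginal effect of wait time on satisfaction score.

Interpretation:
- Wait time up by 1 minute → predicted satisfaction score decreases by 1.4670 points
- The effect is assumed constant over the observed range of x (linearity)

The intercept β₀ = 83.2150 is the predicted satisfaction score when wait time = 0; since the smallest observed x is 2.64, this is an extrapolation and mainly anchors the line.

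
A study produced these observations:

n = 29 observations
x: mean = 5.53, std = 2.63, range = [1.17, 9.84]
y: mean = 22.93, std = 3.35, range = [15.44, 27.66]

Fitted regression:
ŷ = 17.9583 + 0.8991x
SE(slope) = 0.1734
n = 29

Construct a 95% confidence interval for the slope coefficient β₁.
The 95% CI for β₁ is (0.5433, 1.2549)

Confidence interval for the slope:

The 95% CI for β₁ is: β̂₁ ± t*(α/2, n-2) × SE(β̂₁)

Step 1: Find critical t-value
- Confidence level = 0.95
- Degrees of freedom = n - 2 = 29 - 2 = 27
- t*(α/2, 27) = 2.0518

Step 2: Calculate margin of error
Margin = 2.0518 × 0.1734 = 0.3558

Step 3: Construct interval
CI = 0.8991 ± 0.3558
CI = (0.5433, 1.2549)

Interpretation: intervals built this way capture the true β₁ in 95% of repeated samples; here the plausible range for the per-unit effect of x on y is 0.5433 to 1.2549.
Since 0 is outside the interval, a two-sided test at α = 0.05 would reject H₀: β₁ = 0.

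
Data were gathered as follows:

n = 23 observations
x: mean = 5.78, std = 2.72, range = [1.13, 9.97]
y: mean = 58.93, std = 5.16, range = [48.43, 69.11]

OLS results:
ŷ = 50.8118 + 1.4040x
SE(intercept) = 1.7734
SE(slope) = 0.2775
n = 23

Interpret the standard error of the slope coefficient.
SE(slope) = 0.2775 measures the uncertainty in the estimated slope. The coefficient is estimated precisely (SE/|β̂₁| = 19.8%).

SE(β̂₁) = 0.2775 says: if we drew many samples of n = 23 from the same population and refit each time, the fitted slopes would scatter with a standard deviation of roughly 0.2775 around the true β₁.

Relative precision:
- SE / |β̂₁| = 0.2775 / 1.4040 = 19.8%
- Rule of thumb (under 20%: precise; 20% to under 50%: moderately precise; 50% or more: imprecise) → precise

Rough 95% range (±2 SE): 1.4040 ± 0.5550 → (0.8490, 1.9590).

What drives SE(β̂₁): wider spread of x values → smaller SE; more residual scatter → larger SE.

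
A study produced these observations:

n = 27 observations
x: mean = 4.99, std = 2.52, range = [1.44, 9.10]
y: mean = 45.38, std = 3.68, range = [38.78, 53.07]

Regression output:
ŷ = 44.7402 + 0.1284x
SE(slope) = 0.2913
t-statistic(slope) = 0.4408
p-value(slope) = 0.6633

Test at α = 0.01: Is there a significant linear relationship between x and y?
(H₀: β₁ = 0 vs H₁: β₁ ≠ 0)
p-value = 0.6633 ≥ α = 0.01, so we fail to reject H₀. The relationship is not significant.

Hypothesis test for the slope coefficient:

H₀: β₁ = 0 (no linear relationship)
H₁: β₁ ≠ 0 (linear relationship exists)

Test statistic: t = β̂₁ / SE(β̂₁) = 0.1284 / 0.2913 = 0.4408

p = 0.6633: how often a slope estimate this far from 0 (in SE units) would arise by chance if β₁ were truly 0.

Decision rule: reject H₀ if p-value < α.
p-value = 0.6633 ≥ α = 0.01 → fail to reject H₀.

Conclusion: the linear association between x and y is not significant at the 1% level.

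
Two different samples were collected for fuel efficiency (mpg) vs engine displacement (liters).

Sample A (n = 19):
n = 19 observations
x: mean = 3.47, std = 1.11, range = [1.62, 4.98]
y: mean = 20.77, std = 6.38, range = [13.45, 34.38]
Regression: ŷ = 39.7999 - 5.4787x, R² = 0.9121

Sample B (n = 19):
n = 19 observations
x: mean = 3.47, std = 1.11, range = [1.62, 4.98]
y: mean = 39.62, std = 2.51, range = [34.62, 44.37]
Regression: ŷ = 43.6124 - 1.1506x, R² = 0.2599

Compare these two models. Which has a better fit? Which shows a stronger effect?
Model A has the better fit (R² = 0.9121 vs 0.2599). Model A shows the stronger effect (|β₁| = 5.4787 vs 1.1506).

Model Comparison:

Goodness of fit (R²):
- Model A: R² = 0.9121 → 91.21% of variance in fuel efficiency explained
- Model B: R² = 0.2599 → 25.99% of variance in fuel efficiency explained
- 0.9121 > 0.2599 → Model A has the better fit

Which has the larger per-liter effect? (|β₁|)
- Model A: β₁ = -5.4787 → predicted fuel efficiency falls 5.4787 mpg per additional liter of engine displacement
- Model B: β₁ = -1.1506 → predicted fuel efficiency falls 1.1506 mpg per additional liter of engine displacement
- |-5.4787| > |-1.1506| → Model A shows the stronger marginal effect

Notes:
- R² measures how tightly points cluster around the line; β₁ measures how steep the line is — they answer different questions.
- A steeper slope doesn't make a better model if the scatter around the line is large.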